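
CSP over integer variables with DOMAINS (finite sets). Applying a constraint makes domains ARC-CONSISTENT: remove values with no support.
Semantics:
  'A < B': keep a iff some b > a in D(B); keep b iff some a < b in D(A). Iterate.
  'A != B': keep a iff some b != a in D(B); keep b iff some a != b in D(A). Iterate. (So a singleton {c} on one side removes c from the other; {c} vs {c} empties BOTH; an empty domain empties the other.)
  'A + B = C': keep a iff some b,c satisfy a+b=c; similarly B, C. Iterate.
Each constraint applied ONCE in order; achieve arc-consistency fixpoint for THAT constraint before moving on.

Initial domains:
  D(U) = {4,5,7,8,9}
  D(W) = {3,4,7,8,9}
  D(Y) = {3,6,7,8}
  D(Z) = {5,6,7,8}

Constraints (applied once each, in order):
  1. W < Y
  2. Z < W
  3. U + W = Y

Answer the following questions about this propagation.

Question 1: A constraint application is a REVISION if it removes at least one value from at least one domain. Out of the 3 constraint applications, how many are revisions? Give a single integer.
Answer: 3

Derivation:
Constraint 1 (W < Y) on D(W)={3,4,7,8,9} D(Y)={3,6,7,8}: W {3,4,7,8,9}->{3,4,7}; Y {3,6,7,8}->{6,7,8} => REVISION
Constraint 2 (Z < W) on D(Z)={5,6,7,8} D(W)={3,4,7}: Z {5,6,7,8}->{5,6}; W {3,4,7}->{7} => REVISION
Constraint 3 (U + W = Y) on D(U)={4,5,7,8,9} D(W)={7} D(Y)={6,7,8}: U {4,5,7,8,9}->{}; W {7}->{}; Y {6,7,8}->{} => REVISION
Total revisions = 3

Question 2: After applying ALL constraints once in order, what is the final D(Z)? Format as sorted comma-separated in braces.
Answer: {5,6}

Derivation:
Constraint 1 (W < Y) on D(W)={3,4,7,8,9} D(Y)={3,6,7,8}: W {3,4,7,8,9}->{3,4,7}; Y {3,6,7,8}->{6,7,8}
Constraint 2 (Z < W) on D(Z)={5,6,7,8} D(W)={3,4,7}: Z {5,6,7,8}->{5,6}; W {3,4,7}->{7}
Constraint 3 (U + W = Y) on D(U)={4,5,7,8,9} D(W)={7} D(Y)={6,7,8}: U {4,5,7,8,9}->{}; W {7}->{}; Y {6,7,8}->{}
So after all 3 constraints: D(Z) = {5,6}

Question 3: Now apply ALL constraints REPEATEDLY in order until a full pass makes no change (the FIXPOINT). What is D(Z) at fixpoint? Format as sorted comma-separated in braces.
Answer: {}

Derivation:
pass 0 (initial): D(Z)={5,6,7,8}
pass 1: U {4,5,7,8,9}->{}; W {3,4,7,8,9}->{}; Y {3,6,7,8}->{}; Z {5,6,7,8}->{5,6}
pass 2: Z {5,6}->{}
pass 3: no change
Fixpoint after 3 passes: D(Z) = {}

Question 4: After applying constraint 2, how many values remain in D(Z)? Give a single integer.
Answer: 2

Derivation:
Constraint 1 (W < Y) on D(W)={3,4,7,8,9} D(Y)={3,6,7,8}: W {3,4,7,8,9}->{3,4,7}; Y {3,6,7,8}->{6,7,8}
Constraint 2 (Z < W) on D(Z)={5,6,7,8} D(W)={3,4,7}: Z {5,6,7,8}->{5,6}; W {3,4,7}->{7}
So after constraint 2: D(Z)={5,6}, size = 2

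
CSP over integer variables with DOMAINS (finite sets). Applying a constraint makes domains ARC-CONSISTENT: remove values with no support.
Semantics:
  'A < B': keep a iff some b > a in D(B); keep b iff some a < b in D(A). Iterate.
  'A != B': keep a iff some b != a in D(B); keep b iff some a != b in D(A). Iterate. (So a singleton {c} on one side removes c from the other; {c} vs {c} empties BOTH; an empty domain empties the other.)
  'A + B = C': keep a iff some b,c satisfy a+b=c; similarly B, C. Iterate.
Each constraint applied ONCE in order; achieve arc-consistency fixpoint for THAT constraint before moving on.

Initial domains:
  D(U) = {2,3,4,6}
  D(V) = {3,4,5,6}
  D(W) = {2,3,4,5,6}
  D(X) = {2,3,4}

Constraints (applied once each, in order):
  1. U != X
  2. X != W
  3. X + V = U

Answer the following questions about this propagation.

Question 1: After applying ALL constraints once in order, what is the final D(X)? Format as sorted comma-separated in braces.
Answer: {2,3}

Derivation:
Constraint 1 (U != X) on D(U)={2,3,4,6} D(X)={2,3,4}: no change
Constraint 2 (X != W) on D(X)={2,3,4} D(W)={2,3,4,5,6}: no change
Constraint 3 (X + V = U) on D(X)={2,3,4} D(V)={3,4,5,6} D(U)={2,3,4,6}: X {2,3,4}->{2,3}; V {3,4,5,6}->{3,4}; U {2,3,4,6}->{6}
So after all 3 constraints: D(X) = {2,3}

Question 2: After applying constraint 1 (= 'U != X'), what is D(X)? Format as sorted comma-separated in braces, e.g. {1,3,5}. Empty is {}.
Constraint 1 (U != X) on D(U)={2,3,4,6} D(X)={2,3,4}: no change
So after constraint 1: D(X) = {2,3,4}

Answer: {2,3,4}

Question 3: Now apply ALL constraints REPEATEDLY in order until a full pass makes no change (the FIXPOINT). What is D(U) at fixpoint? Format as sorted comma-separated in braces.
Answer: {6}

Derivation:
pass 0 (initial): D(U)={2,3,4,6}
pass 1: U {2,3,4,6}->{6}; V {3,4,5,6}->{3,4}; X {2,3,4}->{2,3}
pass 2: no change
Fixpoint after 2 passes: D(U) = {6}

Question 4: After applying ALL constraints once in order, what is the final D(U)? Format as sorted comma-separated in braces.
Constraint 1 (U != X) on D(U)={2,3,4,6} D(X)={2,3,4}: no change
Constraint 2 (X != W) on D(X)={2,3,4} D(W)={2,3,4,5,6}: no change
Constraint 3 (X + V = U) on D(X)={2,3,4} D(V)={3,4,5,6} D(U)={2,3,4,6}: X {2,3,4}->{2,3}; V {3,4,5,6}->{3,4}; U {2,3,4,6}->{6}
So after all 3 constraints: D(U) = {6}

Answer: {6}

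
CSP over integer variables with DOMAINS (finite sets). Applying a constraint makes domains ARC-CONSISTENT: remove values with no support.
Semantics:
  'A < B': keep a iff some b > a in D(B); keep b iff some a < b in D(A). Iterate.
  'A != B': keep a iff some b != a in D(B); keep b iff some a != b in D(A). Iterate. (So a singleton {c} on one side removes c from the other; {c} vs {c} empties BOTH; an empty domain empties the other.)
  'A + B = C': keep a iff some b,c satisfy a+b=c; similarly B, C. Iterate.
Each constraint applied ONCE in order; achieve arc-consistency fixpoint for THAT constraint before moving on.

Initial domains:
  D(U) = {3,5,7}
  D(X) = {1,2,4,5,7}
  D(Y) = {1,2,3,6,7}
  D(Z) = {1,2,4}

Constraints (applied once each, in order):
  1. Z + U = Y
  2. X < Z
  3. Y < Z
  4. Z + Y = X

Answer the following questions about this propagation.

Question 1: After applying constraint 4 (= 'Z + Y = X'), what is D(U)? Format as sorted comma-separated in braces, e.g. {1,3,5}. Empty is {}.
Answer: {3,5}

Derivation:
Constraint 1 (Z + U = Y) on D(Z)={1,2,4} D(U)={3,5,7} D(Y)={1,2,3,6,7}: U {3,5,7}->{3,5}; Y {1,2,3,6,7}->{6,7}
Constraint 2 (X < Z) on D(X)={1,2,4,5,7} D(Z)={1,2,4}: X {1,2,4,5,7}->{1,2}; Z {1,2,4}->{2,4}
Constraint 3 (Y < Z) on D(Y)={6,7} D(Z)={2,4}: Y {6,7}->{}; Z {2,4}->{}
Constraint 4 (Z + Y = X) on D(Z)={} D(Y)={} D(X)={1,2}: X {1,2}->{}
So after constraint 4: D(U) = {3,5}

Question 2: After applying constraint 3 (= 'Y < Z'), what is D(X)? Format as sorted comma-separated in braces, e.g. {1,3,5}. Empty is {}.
Answer: {1,2}

Derivation:
Constraint 1 (Z + U = Y) on D(Z)={1,2,4} D(U)={3,5,7} D(Y)={1,2,3,6,7}: U {3,5,7}->{3,5}; Y {1,2,3,6,7}->{6,7}
Constraint 2 (X < Z) on D(X)={1,2,4,5,7} D(Z)={1,2,4}: X {1,2,4,5,7}->{1,2}; Z {1,2,4}->{2,4}
Constraint 3 (Y < Z) on D(Y)={6,7} D(Z)={2,4}: Y {6,7}->{}; Z {2,4}->{}
So after constraint 3: D(X) = {1,2}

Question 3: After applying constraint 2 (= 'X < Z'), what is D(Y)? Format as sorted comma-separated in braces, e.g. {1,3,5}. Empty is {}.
Answer: {6,7}

Derivation:
Constraint 1 (Z + U = Y) on D(Z)={1,2,4} D(U)={3,5,7} D(Y)={1,2,3,6,7}: U {3,5,7}->{3,5}; Y {1,2,3,6,7}->{6,7}
Constraint 2 (X < Z) on D(X)={1,2,4,5,7} D(Z)={1,2,4}: X {1,2,4,5,7}->{1,2}; Z {1,2,4}->{2,4}
So after constraint 2: D(Y) = {6,7}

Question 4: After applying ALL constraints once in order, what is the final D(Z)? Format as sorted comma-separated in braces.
Constraint 1 (Z + U = Y) on D(Z)={1,2,4} D(U)={3,5,7} D(Y)={1,2,3,6,7}: U {3,5,7}->{3,5}; Y {1,2,3,6,7}->{6,7}
Constraint 2 (X < Z) on D(X)={1,2,4,5,7} D(Z)={1,2,4}: X {1,2,4,5,7}->{1,2}; Z {1,2,4}->{2,4}
Constraint 3 (Y < Z) on D(Y)={6,7} D(Z)={2,4}: Y {6,7}->{}; Z {2,4}->{}
Constraint 4 (Z + Y = X) on D(Z)={} D(Y)={} D(X)={1,2}: X {1,2}->{}
So after all 4 constraints: D(Z) = {}

Answer: {}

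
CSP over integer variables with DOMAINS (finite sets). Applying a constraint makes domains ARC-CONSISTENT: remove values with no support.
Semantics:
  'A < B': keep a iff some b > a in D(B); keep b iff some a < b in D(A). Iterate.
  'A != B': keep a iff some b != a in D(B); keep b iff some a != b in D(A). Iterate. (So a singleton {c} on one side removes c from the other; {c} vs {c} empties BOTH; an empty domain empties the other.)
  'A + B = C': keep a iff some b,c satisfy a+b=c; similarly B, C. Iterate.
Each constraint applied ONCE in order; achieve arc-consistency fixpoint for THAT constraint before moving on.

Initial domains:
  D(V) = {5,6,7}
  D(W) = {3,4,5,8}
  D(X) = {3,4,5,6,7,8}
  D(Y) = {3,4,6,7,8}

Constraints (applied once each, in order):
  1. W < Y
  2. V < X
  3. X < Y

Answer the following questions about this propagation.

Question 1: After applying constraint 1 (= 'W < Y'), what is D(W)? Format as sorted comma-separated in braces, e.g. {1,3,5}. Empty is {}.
Constraint 1 (W < Y) on D(W)={3,4,5,8} D(Y)={3,4,6,7,8}: W {3,4,5,8}->{3,4,5}; Y {3,4,6,7,8}->{4,6,7,8}
So after constraint 1: D(W) = {3,4,5}

Answer: {3,4,5}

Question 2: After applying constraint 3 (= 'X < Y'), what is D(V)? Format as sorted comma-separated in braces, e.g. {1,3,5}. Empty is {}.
Constraint 1 (W < Y) on D(W)={3,4,5,8} D(Y)={3,4,6,7,8}: W {3,4,5,8}->{3,4,5}; Y {3,4,6,7,8}->{4,6,7,8}
Constraint 2 (V < X) on D(V)={5,6,7} D(X)={3,4,5,6,7,8}: X {3,4,5,6,7,8}->{6,7,8}
Constraint 3 (X < Y) on D(X)={6,7,8} D(Y)={4,6,7,8}: X {6,7,8}->{6,7}; Y {4,6,7,8}->{7,8}
So after constraint 3: D(V) = {5,6,7}

Answer: {5,6,7}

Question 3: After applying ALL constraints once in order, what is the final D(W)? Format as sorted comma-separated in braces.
Constraint 1 (W < Y) on D(W)={3,4,5,8} D(Y)={3,4,6,7,8}: W {3,4,5,8}->{3,4,5}; Y {3,4,6,7,8}->{4,6,7,8}
Constraint 2 (V < X) on D(V)={5,6,7} D(X)={3,4,5,6,7,8}: X {3,4,5,6,7,8}->{6,7,8}
Constraint 3 (X < Y) on D(X)={6,7,8} D(Y)={4,6,7,8}: X {6,7,8}->{6,7}; Y {4,6,7,8}->{7,8}
So after all 3 constraints: D(W) = {3,4,5}

Answer: {3,4,5}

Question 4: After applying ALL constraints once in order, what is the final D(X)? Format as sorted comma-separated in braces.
Constraint 1 (W < Y) on D(W)={3,4,5,8} D(Y)={3,4,6,7,8}: W {3,4,5,8}->{3,4,5}; Y {3,4,6,7,8}->{4,6,7,8}
Constraint 2 (V < X) on D(V)={5,6,7} D(X)={3,4,5,6,7,8}: X {3,4,5,6,7,8}->{6,7,8}
Constraint 3 (X < Y) on D(X)={6,7,8} D(Y)={4,6,7,8}: X {6,7,8}->{6,7}; Y {4,6,7,8}->{7,8}
So after all 3 constraints: D(X) = {6,7}

Answer: {6,7}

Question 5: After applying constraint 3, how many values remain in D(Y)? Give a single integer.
Constraint 1 (W < Y) on D(W)={3,4,5,8} D(Y)={3,4,6,7,8}: W {3,4,5,8}->{3,4,5}; Y {3,4,6,7,8}->{4,6,7,8}
Constraint 2 (V < X) on D(V)={5,6,7} D(X)={3,4,5,6,7,8}: X {3,4,5,6,7,8}->{6,7,8}
Constraint 3 (X < Y) on D(X)={6,7,8} D(Y)={4,6,7,8}: X {6,7,8}->{6,7}; Y {4,6,7,8}->{7,8}
So after constraint 3: D(Y)={7,8}, size = 2

Answer: 2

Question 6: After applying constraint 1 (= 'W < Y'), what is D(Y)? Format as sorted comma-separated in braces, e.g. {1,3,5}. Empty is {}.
Constraint 1 (W < Y) on D(W)={3,4,5,8} D(Y)={3,4,6,7,8}: W {3,4,5,8}->{3,4,5}; Y {3,4,6,7,8}->{4,6,7,8}
So after constraint 1: D(Y) = {4,6,7,8}

Answer: {4,6,7,8}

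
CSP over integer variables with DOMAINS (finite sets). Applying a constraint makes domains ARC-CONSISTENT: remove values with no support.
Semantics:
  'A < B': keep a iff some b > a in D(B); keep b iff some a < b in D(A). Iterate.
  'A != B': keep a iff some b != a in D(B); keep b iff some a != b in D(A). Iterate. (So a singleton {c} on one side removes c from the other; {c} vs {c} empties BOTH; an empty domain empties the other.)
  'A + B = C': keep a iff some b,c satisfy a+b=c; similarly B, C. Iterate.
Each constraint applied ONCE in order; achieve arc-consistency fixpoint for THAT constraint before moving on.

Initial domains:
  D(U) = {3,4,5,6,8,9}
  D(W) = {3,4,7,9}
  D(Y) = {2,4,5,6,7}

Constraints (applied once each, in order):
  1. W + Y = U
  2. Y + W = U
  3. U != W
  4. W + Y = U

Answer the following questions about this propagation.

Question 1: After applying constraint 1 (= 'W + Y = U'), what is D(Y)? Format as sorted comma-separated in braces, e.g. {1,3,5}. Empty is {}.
Answer: {2,4,5,6}

Derivation:
Constraint 1 (W + Y = U) on D(W)={3,4,7,9} D(Y)={2,4,5,6,7} D(U)={3,4,5,6,8,9}: W {3,4,7,9}->{3,4,7}; Y {2,4,5,6,7}->{2,4,5,6}; U {3,4,5,6,8,9}->{5,6,8,9}
So after constraint 1: D(Y) = {2,4,5,6}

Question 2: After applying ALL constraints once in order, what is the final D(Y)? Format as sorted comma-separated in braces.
Answer: {2,4,5,6}

Derivation:
Constraint 1 (W + Y = U) on D(W)={3,4,7,9} D(Y)={2,4,5,6,7} D(U)={3,4,5,6,8,9}: W {3,4,7,9}->{3,4,7}; Y {2,4,5,6,7}->{2,4,5,6}; U {3,4,5,6,8,9}->{5,6,8,9}
Constraint 2 (Y + W = U) on D(Y)={2,4,5,6} D(W)={3,4,7} D(U)={5,6,8,9}: no change
Constraint 3 (U != W) on D(U)={5,6,8,9} D(W)={3,4,7}: no change
Constraint 4 (W + Y = U) on D(W)={3,4,7} D(Y)={2,4,5,6} D(U)={5,6,8,9}: no change
So after all 4 constraints: D(Y) = {2,4,5,6}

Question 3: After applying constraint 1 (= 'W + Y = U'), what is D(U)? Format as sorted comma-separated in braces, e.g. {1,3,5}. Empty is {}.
Answer: {5,6,8,9}

Derivation:
Constraint 1 (W + Y = U) on D(W)={3,4,7,9} D(Y)={2,4,5,6,7} D(U)={3,4,5,6,8,9}: W {3,4,7,9}->{3,4,7}; Y {2,4,5,6,7}->{2,4,5,6}; U {3,4,5,6,8,9}->{5,6,8,9}
So after constraint 1: D(U) = {5,6,8,9}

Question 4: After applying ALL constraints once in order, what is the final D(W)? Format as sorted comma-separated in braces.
Answer: {3,4,7}

Derivation:
Constraint 1 (W + Y = U) on D(W)={3,4,7,9} D(Y)={2,4,5,6,7} D(U)={3,4,5,6,8,9}: W {3,4,7,9}->{3,4,7}; Y {2,4,5,6,7}->{2,4,5,6}; U {3,4,5,6,8,9}->{5,6,8,9}
Constraint 2 (Y + W = U) on D(Y)={2,4,5,6} D(W)={3,4,7} D(U)={5,6,8,9}: no change
Constraint 3 (U != W) on D(U)={5,6,8,9} D(W)={3,4,7}: no change
Constraint 4 (W + Y = U) on D(W)={3,4,7} D(Y)={2,4,5,6} D(U)={5,6,8,9}: no change
So after all 4 constraints: D(W) = {3,4,7}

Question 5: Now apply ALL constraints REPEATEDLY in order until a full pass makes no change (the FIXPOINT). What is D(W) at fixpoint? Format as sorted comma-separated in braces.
pass 0 (initial): D(W)={3,4,7,9}
pass 1: U {3,4,5,6,8,9}->{5,6,8,9}; W {3,4,7,9}->{3,4,7}; Y {2,4,5,6,7}->{2,4,5,6}
pass 2: no change
Fixpoint after 2 passes: D(W) = {3,4,7}

Answer: {3,4,7}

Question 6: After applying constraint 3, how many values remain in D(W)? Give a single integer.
Answer: 3

Derivation:
Constraint 1 (W + Y = U) on D(W)={3,4,7,9} D(Y)={2,4,5,6,7} D(U)={3,4,5,6,8,9}: W {3,4,7,9}->{3,4,7}; Y {2,4,5,6,7}->{2,4,5,6}; U {3,4,5,6,8,9}->{5,6,8,9}
Constraint 2 (Y + W = U) on D(Y)={2,4,5,6} D(W)={3,4,7} D(U)={5,6,8,9}: no change
Constraint 3 (U != W) on D(U)={5,6,8,9} D(W)={3,4,7}: no change
So after constraint 3: D(W)={3,4,7}, size = 3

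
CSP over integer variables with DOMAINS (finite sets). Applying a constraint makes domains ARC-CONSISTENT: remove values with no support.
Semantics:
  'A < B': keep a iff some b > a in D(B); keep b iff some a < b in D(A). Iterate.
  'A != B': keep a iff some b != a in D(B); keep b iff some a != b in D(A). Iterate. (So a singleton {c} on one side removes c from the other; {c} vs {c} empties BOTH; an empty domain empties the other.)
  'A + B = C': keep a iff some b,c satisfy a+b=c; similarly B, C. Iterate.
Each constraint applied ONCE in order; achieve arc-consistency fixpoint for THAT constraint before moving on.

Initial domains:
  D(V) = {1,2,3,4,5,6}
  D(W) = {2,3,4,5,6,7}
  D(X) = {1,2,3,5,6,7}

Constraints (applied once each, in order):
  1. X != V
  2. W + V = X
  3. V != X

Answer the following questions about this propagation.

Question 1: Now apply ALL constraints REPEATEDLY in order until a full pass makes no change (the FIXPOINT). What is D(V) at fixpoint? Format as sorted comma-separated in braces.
Answer: {1,2,3,4,5}

Derivation:
pass 0 (initial): D(V)={1,2,3,4,5,6}
pass 1: V {1,2,3,4,5,6}->{1,2,3,4,5}; W {2,3,4,5,6,7}->{2,3,4,5,6}; X {1,2,3,5,6,7}->{3,5,6,7}
pass 2: no change
Fixpoint after 2 passes: D(V) = {1,2,3,4,5}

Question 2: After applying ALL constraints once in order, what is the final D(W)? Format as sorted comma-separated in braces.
Answer: {2,3,4,5,6}

Derivation:
Constraint 1 (X != V) on D(X)={1,2,3,5,6,7} D(V)={1,2,3,4,5,6}: no change
Constraint 2 (W + V = X) on D(W)={2,3,4,5,6,7} D(V)={1,2,3,4,5,6} D(X)={1,2,3,5,6,7}: W {2,3,4,5,6,7}->{2,3,4,5,6}; V {1,2,3,4,5,6}->{1,2,3,4,5}; X {1,2,3,5,6,7}->{3,5,6,7}
Constraint 3 (V != X) on D(V)={1,2,3,4,5} D(X)={3,5,6,7}: no change
So after all 3 constraints: D(W) = {2,3,4,5,6}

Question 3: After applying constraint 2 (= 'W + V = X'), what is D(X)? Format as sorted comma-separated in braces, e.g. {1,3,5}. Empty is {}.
Answer: {3,5,6,7}

Derivation:
Constraint 1 (X != V) on D(X)={1,2,3,5,6,7} D(V)={1,2,3,4,5,6}: no change
Constraint 2 (W + V = X) on D(W)={2,3,4,5,6,7} D(V)={1,2,3,4,5,6} D(X)={1,2,3,5,6,7}: W {2,3,4,5,6,7}->{2,3,4,5,6}; V {1,2,3,4,5,6}->{1,2,3,4,5}; X {1,2,3,5,6,7}->{3,5,6,7}
So after constraint 2: D(X) = {3,5,6,7}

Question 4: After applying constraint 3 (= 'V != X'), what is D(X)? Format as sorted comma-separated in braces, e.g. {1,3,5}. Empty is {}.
Answer: {3,5,6,7}

Derivation:
Constraint 1 (X != V) on D(X)={1,2,3,5,6,7} D(V)={1,2,3,4,5,6}: no change
Constraint 2 (W + V = X) on D(W)={2,3,4,5,6,7} D(V)={1,2,3,4,5,6} D(X)={1,2,3,5,6,7}: W {2,3,4,5,6,7}->{2,3,4,5,6}; V {1,2,3,4,5,6}->{1,2,3,4,5}; X {1,2,3,5,6,7}->{3,5,6,7}
Constraint 3 (V != X) on D(V)={1,2,3,4,5} D(X)={3,5,6,7}: no change
So after constraint 3: D(X) = {3,5,6,7}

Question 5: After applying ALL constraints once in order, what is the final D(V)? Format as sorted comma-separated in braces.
Constraint 1 (X != V) on D(X)={1,2,3,5,6,7} D(V)={1,2,3,4,5,6}: no change
Constraint 2 (W + V = X) on D(W)={2,3,4,5,6,7} D(V)={1,2,3,4,5,6} D(X)={1,2,3,5,6,7}: W {2,3,4,5,6,7}->{2,3,4,5,6}; V {1,2,3,4,5,6}->{1,2,3,4,5}; X {1,2,3,5,6,7}->{3,5,6,7}
Constraint 3 (V != X) on D(V)={1,2,3,4,5} D(X)={3,5,6,7}: no change
So after all 3 constraints: D(V) = {1,2,3,4,5}

Answer: {1,2,3,4,5}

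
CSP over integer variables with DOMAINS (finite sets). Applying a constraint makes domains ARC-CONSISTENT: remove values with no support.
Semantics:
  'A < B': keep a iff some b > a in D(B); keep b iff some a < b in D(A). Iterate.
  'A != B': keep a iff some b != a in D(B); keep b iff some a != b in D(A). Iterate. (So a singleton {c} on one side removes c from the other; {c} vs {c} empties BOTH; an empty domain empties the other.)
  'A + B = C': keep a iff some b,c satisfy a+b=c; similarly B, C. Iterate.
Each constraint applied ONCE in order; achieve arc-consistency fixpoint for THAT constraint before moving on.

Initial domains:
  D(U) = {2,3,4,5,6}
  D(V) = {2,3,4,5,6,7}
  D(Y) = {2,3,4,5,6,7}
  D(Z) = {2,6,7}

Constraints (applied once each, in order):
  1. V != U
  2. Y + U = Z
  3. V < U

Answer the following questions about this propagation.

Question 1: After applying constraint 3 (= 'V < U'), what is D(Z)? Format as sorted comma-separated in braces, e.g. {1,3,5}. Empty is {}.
Constraint 1 (V != U) on D(V)={2,3,4,5,6,7} D(U)={2,3,4,5,6}: no change
Constraint 2 (Y + U = Z) on D(Y)={2,3,4,5,6,7} D(U)={2,3,4,5,6} D(Z)={2,6,7}: Y {2,3,4,5,6,7}->{2,3,4,5}; U {2,3,4,5,6}->{2,3,4,5}; Z {2,6,7}->{6,7}
Constraint 3 (V < U) on D(V)={2,3,4,5,6,7} D(U)={2,3,4,5}: V {2,3,4,5,6,7}->{2,3,4}; U {2,3,4,5}->{3,4,5}
So after constraint 3: D(Z) = {6,7}

Answer: {6,7}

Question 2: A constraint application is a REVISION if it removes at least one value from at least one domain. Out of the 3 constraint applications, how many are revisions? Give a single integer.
Answer: 2

Derivation:
Constraint 1 (V != U) on D(V)={2,3,4,5,6,7} D(U)={2,3,4,5,6}: no change => not a revision
Constraint 2 (Y + U = Z) on D(Y)={2,3,4,5,6,7} D(U)={2,3,4,5,6} D(Z)={2,6,7}: Y {2,3,4,5,6,7}->{2,3,4,5}; U {2,3,4,5,6}->{2,3,4,5}; Z {2,6,7}->{6,7} => REVISION
Constraint 3 (V < U) on D(V)={2,3,4,5,6,7} D(U)={2,3,4,5}: V {2,3,4,5,6,7}->{2,3,4}; U {2,3,4,5}->{3,4,5} => REVISION
Total revisions = 2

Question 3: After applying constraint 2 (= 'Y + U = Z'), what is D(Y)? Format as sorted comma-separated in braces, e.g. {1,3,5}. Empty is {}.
Answer: {2,3,4,5}

Derivation:
Constraint 1 (V != U) on D(V)={2,3,4,5,6,7} D(U)={2,3,4,5,6}: no change
Constraint 2 (Y + U = Z) on D(Y)={2,3,4,5,6,7} D(U)={2,3,4,5,6} D(Z)={2,6,7}: Y {2,3,4,5,6,7}->{2,3,4,5}; U {2,3,4,5,6}->{2,3,4,5}; Z {2,6,7}->{6,7}
So after constraint 2: D(Y) = {2,3,4,5}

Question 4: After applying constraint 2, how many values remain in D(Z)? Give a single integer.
Answer: 2

Derivation:
Constraint 1 (V != U) on D(V)={2,3,4,5,6,7} D(U)={2,3,4,5,6}: no change
Constraint 2 (Y + U = Z) on D(Y)={2,3,4,5,6,7} D(U)={2,3,4,5,6} D(Z)={2,6,7}: Y {2,3,4,5,6,7}->{2,3,4,5}; U {2,3,4,5,6}->{2,3,4,5}; Z {2,6,7}->{6,7}
So after constraint 2: D(Z)={6,7}, size = 2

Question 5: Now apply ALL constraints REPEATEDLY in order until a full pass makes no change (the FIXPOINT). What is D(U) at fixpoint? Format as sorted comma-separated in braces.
Answer: {3,4,5}

Derivation:
pass 0 (initial): D(U)={2,3,4,5,6}
pass 1: U {2,3,4,5,6}->{3,4,5}; V {2,3,4,5,6,7}->{2,3,4}; Y {2,3,4,5,6,7}->{2,3,4,5}; Z {2,6,7}->{6,7}
pass 2: Y {2,3,4,5}->{2,3,4}
pass 3: no change
Fixpoint after 3 passes: D(U) = {3,4,5}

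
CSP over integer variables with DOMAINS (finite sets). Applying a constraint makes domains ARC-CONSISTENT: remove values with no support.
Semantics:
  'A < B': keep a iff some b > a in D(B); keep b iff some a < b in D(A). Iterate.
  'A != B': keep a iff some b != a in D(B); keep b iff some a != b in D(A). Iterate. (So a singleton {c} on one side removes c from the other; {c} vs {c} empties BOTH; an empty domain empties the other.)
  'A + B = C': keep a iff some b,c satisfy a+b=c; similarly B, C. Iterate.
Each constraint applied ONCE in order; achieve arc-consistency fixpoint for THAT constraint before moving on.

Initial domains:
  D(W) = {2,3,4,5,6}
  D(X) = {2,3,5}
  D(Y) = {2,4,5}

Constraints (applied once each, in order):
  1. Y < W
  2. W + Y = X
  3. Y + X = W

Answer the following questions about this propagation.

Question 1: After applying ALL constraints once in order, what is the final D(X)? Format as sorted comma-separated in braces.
Constraint 1 (Y < W) on D(Y)={2,4,5} D(W)={2,3,4,5,6}: W {2,3,4,5,6}->{3,4,5,6}
Constraint 2 (W + Y = X) on D(W)={3,4,5,6} D(Y)={2,4,5} D(X)={2,3,5}: W {3,4,5,6}->{3}; Y {2,4,5}->{2}; X {2,3,5}->{5}
Constraint 3 (Y + X = W) on D(Y)={2} D(X)={5} D(W)={3}: Y {2}->{}; X {5}->{}; W {3}->{}
So after all 3 constraints: D(X) = {}

Answer: {}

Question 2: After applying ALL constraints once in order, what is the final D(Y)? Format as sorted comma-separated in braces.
Answer: {}

Derivation:
Constraint 1 (Y < W) on D(Y)={2,4,5} D(W)={2,3,4,5,6}: W {2,3,4,5,6}->{3,4,5,6}
Constraint 2 (W + Y = X) on D(W)={3,4,5,6} D(Y)={2,4,5} D(X)={2,3,5}: W {3,4,5,6}->{3}; Y {2,4,5}->{2}; X {2,3,5}->{5}
Constraint 3 (Y + X = W) on D(Y)={2} D(X)={5} D(W)={3}: Y {2}->{}; X {5}->{}; W {3}->{}
So after all 3 constraints: D(Y) = {}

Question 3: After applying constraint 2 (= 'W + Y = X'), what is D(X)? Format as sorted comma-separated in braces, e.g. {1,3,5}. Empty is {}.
Constraint 1 (Y < W) on D(Y)={2,4,5} D(W)={2,3,4,5,6}: W {2,3,4,5,6}->{3,4,5,6}
Constraint 2 (W + Y = X) on D(W)={3,4,5,6} D(Y)={2,4,5} D(X)={2,3,5}: W {3,4,5,6}->{3}; Y {2,4,5}->{2}; X {2,3,5}->{5}
So after constraint 2: D(X) = {5}

Answer: {5}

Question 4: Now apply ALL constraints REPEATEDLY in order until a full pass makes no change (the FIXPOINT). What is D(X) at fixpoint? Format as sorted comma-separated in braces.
pass 0 (initial): D(X)={2,3,5}
pass 1: W {2,3,4,5,6}->{}; X {2,3,5}->{}; Y {2,4,5}->{}
pass 2: no change
Fixpoint after 2 passes: D(X) = {}

Answer: {}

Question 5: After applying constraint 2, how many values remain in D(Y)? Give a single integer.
Answer: 1

Derivation:
Constraint 1 (Y < W) on D(Y)={2,4,5} D(W)={2,3,4,5,6}: W {2,3,4,5,6}->{3,4,5,6}
Constraint 2 (W + Y = X) on D(W)={3,4,5,6} D(Y)={2,4,5} D(X)={2,3,5}: W {3,4,5,6}->{3}; Y {2,4,5}->{2}; X {2,3,5}->{5}
So after constraint 2: D(Y)={2}, size = 1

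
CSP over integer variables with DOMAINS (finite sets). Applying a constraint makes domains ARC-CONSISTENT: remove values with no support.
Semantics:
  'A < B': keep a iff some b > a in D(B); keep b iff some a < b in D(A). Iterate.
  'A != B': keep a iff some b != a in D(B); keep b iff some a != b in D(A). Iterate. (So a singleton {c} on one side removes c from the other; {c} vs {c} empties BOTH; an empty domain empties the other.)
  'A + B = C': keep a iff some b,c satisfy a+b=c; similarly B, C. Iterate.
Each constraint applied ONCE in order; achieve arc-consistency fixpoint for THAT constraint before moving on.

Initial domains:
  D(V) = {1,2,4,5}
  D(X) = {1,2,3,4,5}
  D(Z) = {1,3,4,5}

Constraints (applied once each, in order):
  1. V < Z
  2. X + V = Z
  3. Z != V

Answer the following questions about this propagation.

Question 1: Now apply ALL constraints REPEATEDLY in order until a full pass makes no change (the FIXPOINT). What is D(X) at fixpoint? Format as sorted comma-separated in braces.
Answer: {1,2,3,4}

Derivation:
pass 0 (initial): D(X)={1,2,3,4,5}
pass 1: V {1,2,4,5}->{1,2,4}; X {1,2,3,4,5}->{1,2,3,4}; Z {1,3,4,5}->{3,4,5}
pass 2: no change
Fixpoint after 2 passes: D(X) = {1,2,3,4}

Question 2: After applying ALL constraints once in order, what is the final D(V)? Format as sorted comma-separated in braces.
Answer: {1,2,4}

Derivation:
Constraint 1 (V < Z) on D(V)={1,2,4,5} D(Z)={1,3,4,5}: V {1,2,4,5}->{1,2,4}; Z {1,3,4,5}->{3,4,5}
Constraint 2 (X + V = Z) on D(X)={1,2,3,4,5} D(V)={1,2,4} D(Z)={3,4,5}: X {1,2,3,4,5}->{1,2,3,4}
Constraint 3 (Z != V) on D(Z)={3,4,5} D(V)={1,2,4}: no change
So after all 3 constraints: D(V) = {1,2,4}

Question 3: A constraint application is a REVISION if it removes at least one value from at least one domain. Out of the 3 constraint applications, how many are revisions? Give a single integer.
Constraint 1 (V < Z) on D(V)={1,2,4,5} D(Z)={1,3,4,5}: V {1,2,4,5}->{1,2,4}; Z {1,3,4,5}->{3,4,5} => REVISION
Constraint 2 (X + V = Z) on D(X)={1,2,3,4,5} D(V)={1,2,4} D(Z)={3,4,5}: X {1,2,3,4,5}->{1,2,3,4} => REVISION
Constraint 3 (Z != V) on D(Z)={3,4,5} D(V)={1,2,4}: no change => not a revision
Total revisions = 2

Answer: 2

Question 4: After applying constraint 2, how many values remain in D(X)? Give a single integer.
Answer: 4

Derivation:
Constraint 1 (V < Z) on D(V)={1,2,4,5} D(Z)={1,3,4,5}: V {1,2,4,5}->{1,2,4}; Z {1,3,4,5}->{3,4,5}
Constraint 2 (X + V = Z) on D(X)={1,2,3,4,5} D(V)={1,2,4} D(Z)={3,4,5}: X {1,2,3,4,5}->{1,2,3,4}
So after constraint 2: D(X)={1,2,3,4}, size = 4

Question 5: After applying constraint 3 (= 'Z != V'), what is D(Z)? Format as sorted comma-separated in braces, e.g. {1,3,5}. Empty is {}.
Answer: {3,4,5}

Derivation:
Constraint 1 (V < Z) on D(V)={1,2,4,5} D(Z)={1,3,4,5}: V {1,2,4,5}->{1,2,4}; Z {1,3,4,5}->{3,4,5}
Constraint 2 (X + V = Z) on D(X)={1,2,3,4,5} D(V)={1,2,4} D(Z)={3,4,5}: X {1,2,3,4,5}->{1,2,3,4}
Constraint 3 (Z != V) on D(Z)={3,4,5} D(V)={1,2,4}: no change
So after constraint 3: D(Z) = {3,4,5}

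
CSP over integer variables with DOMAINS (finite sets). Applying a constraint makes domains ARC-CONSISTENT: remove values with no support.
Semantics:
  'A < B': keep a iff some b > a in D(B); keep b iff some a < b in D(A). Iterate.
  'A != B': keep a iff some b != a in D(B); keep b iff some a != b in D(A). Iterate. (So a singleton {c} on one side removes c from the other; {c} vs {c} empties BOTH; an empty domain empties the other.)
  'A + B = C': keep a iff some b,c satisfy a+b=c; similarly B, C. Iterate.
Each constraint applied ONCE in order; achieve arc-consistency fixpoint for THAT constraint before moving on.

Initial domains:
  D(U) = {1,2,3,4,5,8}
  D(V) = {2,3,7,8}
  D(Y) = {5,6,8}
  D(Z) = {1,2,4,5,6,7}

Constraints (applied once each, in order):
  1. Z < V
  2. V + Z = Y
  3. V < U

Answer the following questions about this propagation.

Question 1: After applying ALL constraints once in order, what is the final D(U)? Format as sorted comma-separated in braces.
Constraint 1 (Z < V) on D(Z)={1,2,4,5,6,7} D(V)={2,3,7,8}: no change
Constraint 2 (V + Z = Y) on D(V)={2,3,7,8} D(Z)={1,2,4,5,6,7} D(Y)={5,6,8}: V {2,3,7,8}->{2,3,7}; Z {1,2,4,5,6,7}->{1,2,4,5,6}
Constraint 3 (V < U) on D(V)={2,3,7} D(U)={1,2,3,4,5,8}: U {1,2,3,4,5,8}->{3,4,5,8}
So after all 3 constraints: D(U) = {3,4,5,8}

Answer: {3,4,5,8}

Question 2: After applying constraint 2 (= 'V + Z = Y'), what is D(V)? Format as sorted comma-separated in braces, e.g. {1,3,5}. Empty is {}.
Answer: {2,3,7}

Derivation:
Constraint 1 (Z < V) on D(Z)={1,2,4,5,6,7} D(V)={2,3,7,8}: no change
Constraint 2 (V + Z = Y) on D(V)={2,3,7,8} D(Z)={1,2,4,5,6,7} D(Y)={5,6,8}: V {2,3,7,8}->{2,3,7}; Z {1,2,4,5,6,7}->{1,2,4,5,6}
So after constraint 2: D(V) = {2,3,7}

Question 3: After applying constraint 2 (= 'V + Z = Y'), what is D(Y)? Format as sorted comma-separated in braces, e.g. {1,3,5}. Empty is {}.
Answer: {5,6,8}

Derivation:
Constraint 1 (Z < V) on D(Z)={1,2,4,5,6,7} D(V)={2,3,7,8}: no change
Constraint 2 (V + Z = Y) on D(V)={2,3,7,8} D(Z)={1,2,4,5,6,7} D(Y)={5,6,8}: V {2,3,7,8}->{2,3,7}; Z {1,2,4,5,6,7}->{1,2,4,5,6}
So after constraint 2: D(Y) = {5,6,8}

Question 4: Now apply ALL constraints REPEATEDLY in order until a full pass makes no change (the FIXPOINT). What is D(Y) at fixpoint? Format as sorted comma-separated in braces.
Answer: {5,6,8}

Derivation:
pass 0 (initial): D(Y)={5,6,8}
pass 1: U {1,2,3,4,5,8}->{3,4,5,8}; V {2,3,7,8}->{2,3,7}; Z {1,2,4,5,6,7}->{1,2,4,5,6}
pass 2: no change
Fixpoint after 2 passes: D(Y) = {5,6,8}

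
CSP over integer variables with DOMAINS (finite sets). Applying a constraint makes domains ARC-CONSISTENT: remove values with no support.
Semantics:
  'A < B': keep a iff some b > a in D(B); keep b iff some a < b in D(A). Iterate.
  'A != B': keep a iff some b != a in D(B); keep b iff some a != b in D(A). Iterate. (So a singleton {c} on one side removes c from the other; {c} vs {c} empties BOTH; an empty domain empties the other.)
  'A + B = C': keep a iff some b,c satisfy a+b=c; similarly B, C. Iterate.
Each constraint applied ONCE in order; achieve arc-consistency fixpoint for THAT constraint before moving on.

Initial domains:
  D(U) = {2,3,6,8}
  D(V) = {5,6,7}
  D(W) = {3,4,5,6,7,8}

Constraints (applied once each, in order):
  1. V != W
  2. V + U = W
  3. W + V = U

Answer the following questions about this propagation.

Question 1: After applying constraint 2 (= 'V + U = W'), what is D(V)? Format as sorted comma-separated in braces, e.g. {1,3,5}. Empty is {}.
Constraint 1 (V != W) on D(V)={5,6,7} D(W)={3,4,5,6,7,8}: no change
Constraint 2 (V + U = W) on D(V)={5,6,7} D(U)={2,3,6,8} D(W)={3,4,5,6,7,8}: V {5,6,7}->{5,6}; U {2,3,6,8}->{2,3}; W {3,4,5,6,7,8}->{7,8}
So after constraint 2: D(V) = {5,6}

Answer: {5,6}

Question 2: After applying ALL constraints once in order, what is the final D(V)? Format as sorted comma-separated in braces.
Answer: {}

Derivation:
Constraint 1 (V != W) on D(V)={5,6,7} D(W)={3,4,5,6,7,8}: no change
Constraint 2 (V + U = W) on D(V)={5,6,7} D(U)={2,3,6,8} D(W)={3,4,5,6,7,8}: V {5,6,7}->{5,6}; U {2,3,6,8}->{2,3}; W {3,4,5,6,7,8}->{7,8}
Constraint 3 (W + V = U) on D(W)={7,8} D(V)={5,6} D(U)={2,3}: W {7,8}->{}; V {5,6}->{}; U {2,3}->{}
So after all 3 constraints: D(V) = {}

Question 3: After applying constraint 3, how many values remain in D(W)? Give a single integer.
Answer: 0

Derivation:
Constraint 1 (V != W) on D(V)={5,6,7} D(W)={3,4,5,6,7,8}: no change
Constraint 2 (V + U = W) on D(V)={5,6,7} D(U)={2,3,6,8} D(W)={3,4,5,6,7,8}: V {5,6,7}->{5,6}; U {2,3,6,8}->{2,3}; W {3,4,5,6,7,8}->{7,8}
Constraint 3 (W + V = U) on D(W)={7,8} D(V)={5,6} D(U)={2,3}: W {7,8}->{}; V {5,6}->{}; U {2,3}->{}
So after constraint 3: D(W)={}, size = 0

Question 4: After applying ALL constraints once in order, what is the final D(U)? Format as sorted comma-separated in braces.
Answer: {}

Derivation:
Constraint 1 (V != W) on D(V)={5,6,7} D(W)={3,4,5,6,7,8}: no change
Constraint 2 (V + U = W) on D(V)={5,6,7} D(U)={2,3,6,8} D(W)={3,4,5,6,7,8}: V {5,6,7}->{5,6}; U {2,3,6,8}->{2,3}; W {3,4,5,6,7,8}->{7,8}
Constraint 3 (W + V = U) on D(W)={7,8} D(V)={5,6} D(U)={2,3}: W {7,8}->{}; V {5,6}->{}; U {2,3}->{}
So after all 3 constraints: D(U) = {}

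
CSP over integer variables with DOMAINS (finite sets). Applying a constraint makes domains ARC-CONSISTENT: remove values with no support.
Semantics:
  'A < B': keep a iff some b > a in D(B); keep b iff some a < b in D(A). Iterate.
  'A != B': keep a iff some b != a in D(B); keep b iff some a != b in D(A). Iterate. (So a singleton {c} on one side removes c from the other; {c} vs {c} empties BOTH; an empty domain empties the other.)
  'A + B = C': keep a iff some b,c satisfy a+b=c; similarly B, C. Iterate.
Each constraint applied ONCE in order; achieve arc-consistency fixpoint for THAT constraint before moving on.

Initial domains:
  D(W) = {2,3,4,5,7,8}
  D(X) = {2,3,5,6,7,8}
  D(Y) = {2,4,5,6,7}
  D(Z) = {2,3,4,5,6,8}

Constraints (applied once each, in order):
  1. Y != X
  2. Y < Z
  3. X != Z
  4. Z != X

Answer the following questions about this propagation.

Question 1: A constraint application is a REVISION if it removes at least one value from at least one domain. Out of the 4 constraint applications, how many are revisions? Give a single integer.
Answer: 1

Derivation:
Constraint 1 (Y != X) on D(Y)={2,4,5,6,7} D(X)={2,3,5,6,7,8}: no change => not a revision
Constraint 2 (Y < Z) on D(Y)={2,4,5,6,7} D(Z)={2,3,4,5,6,8}: Z {2,3,4,5,6,8}->{3,4,5,6,8} => REVISION
Constraint 3 (X != Z) on D(X)={2,3,5,6,7,8} D(Z)={3,4,5,6,8}: no change => not a revision
Constraint 4 (Z != X) on D(Z)={3,4,5,6,8} D(X)={2,3,5,6,7,8}: no change => not a revision
Total revisions = 1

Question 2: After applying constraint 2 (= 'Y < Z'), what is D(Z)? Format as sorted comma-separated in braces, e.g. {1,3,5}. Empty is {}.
Constraint 1 (Y != X) on D(Y)={2,4,5,6,7} D(X)={2,3,5,6,7,8}: no change
Constraint 2 (Y < Z) on D(Y)={2,4,5,6,7} D(Z)={2,3,4,5,6,8}: Z {2,3,4,5,6,8}->{3,4,5,6,8}
So after constraint 2: D(Z) = {3,4,5,6,8}

Answer: {3,4,5,6,8}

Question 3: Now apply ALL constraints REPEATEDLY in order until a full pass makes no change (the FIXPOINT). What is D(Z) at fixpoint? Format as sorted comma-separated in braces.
pass 0 (initial): D(Z)={2,3,4,5,6,8}
pass 1: Z {2,3,4,5,6,8}->{3,4,5,6,8}
pass 2: no change
Fixpoint after 2 passes: D(Z) = {3,4,5,6,8}

Answer: {3,4,5,6,8}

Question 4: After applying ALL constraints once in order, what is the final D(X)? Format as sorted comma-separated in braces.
Answer: {2,3,5,6,7,8}

Derivation:
Constraint 1 (Y != X) on D(Y)={2,4,5,6,7} D(X)={2,3,5,6,7,8}: no change
Constraint 2 (Y < Z) on D(Y)={2,4,5,6,7} D(Z)={2,3,4,5,6,8}: Z {2,3,4,5,6,8}->{3,4,5,6,8}
Constraint 3 (X != Z) on D(X)={2,3,5,6,7,8} D(Z)={3,4,5,6,8}: no change
Constraint 4 (Z != X) on D(Z)={3,4,5,6,8} D(X)={2,3,5,6,7,8}: no change
So after all 4 constraints: D(X) = {2,3,5,6,7,8}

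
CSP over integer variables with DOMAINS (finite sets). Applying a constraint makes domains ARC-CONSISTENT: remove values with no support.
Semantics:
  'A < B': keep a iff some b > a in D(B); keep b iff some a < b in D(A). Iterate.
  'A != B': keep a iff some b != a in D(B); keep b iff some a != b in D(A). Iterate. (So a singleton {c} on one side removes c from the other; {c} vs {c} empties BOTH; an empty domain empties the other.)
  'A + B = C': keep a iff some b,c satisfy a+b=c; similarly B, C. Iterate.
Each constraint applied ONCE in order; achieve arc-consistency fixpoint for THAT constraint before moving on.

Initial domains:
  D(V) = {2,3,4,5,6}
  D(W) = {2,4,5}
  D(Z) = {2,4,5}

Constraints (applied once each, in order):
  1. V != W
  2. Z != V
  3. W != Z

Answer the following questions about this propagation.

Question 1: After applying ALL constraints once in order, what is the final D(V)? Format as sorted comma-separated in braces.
Answer: {2,3,4,5,6}

Derivation:
Constraint 1 (V != W) on D(V)={2,3,4,5,6} D(W)={2,4,5}: no change
Constraint 2 (Z != V) on D(Z)={2,4,5} D(V)={2,3,4,5,6}: no change
Constraint 3 (W != Z) on D(W)={2,4,5} D(Z)={2,4,5}: no change
So after all 3 constraints: D(V) = {2,3,4,5,6}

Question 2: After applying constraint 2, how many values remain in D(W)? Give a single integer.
Answer: 3

Derivation:
Constraint 1 (V != W) on D(V)={2,3,4,5,6} D(W)={2,4,5}: no change
Constraint 2 (Z != V) on D(Z)={2,4,5} D(V)={2,3,4,5,6}: no change
So after constraint 2: D(W)={2,4,5}, size = 3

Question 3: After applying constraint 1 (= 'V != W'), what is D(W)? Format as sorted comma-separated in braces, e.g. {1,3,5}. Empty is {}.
Answer: {2,4,5}

Derivation:
Constraint 1 (V != W) on D(V)={2,3,4,5,6} D(W)={2,4,5}: no change
So after constraint 1: D(W) = {2,4,5}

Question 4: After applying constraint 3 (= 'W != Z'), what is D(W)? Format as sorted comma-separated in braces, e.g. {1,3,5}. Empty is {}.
Constraint 1 (V != W) on D(V)={2,3,4,5,6} D(W)={2,4,5}: no change
Constraint 2 (Z != V) on D(Z)={2,4,5} D(V)={2,3,4,5,6}: no change
Constraint 3 (W != Z) on D(W)={2,4,5} D(Z)={2,4,5}: no change
So after constraint 3: D(W) = {2,4,5}

Answer: {2,4,5}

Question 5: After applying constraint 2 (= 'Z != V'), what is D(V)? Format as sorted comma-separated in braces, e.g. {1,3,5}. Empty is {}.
Answer: {2,3,4,5,6}

Derivation:
Constraint 1 (V != W) on D(V)={2,3,4,5,6} D(W)={2,4,5}: no change
Constraint 2 (Z != V) on D(Z)={2,4,5} D(V)={2,3,4,5,6}: no change
So after constraint 2: D(V) = {2,3,4,5,6}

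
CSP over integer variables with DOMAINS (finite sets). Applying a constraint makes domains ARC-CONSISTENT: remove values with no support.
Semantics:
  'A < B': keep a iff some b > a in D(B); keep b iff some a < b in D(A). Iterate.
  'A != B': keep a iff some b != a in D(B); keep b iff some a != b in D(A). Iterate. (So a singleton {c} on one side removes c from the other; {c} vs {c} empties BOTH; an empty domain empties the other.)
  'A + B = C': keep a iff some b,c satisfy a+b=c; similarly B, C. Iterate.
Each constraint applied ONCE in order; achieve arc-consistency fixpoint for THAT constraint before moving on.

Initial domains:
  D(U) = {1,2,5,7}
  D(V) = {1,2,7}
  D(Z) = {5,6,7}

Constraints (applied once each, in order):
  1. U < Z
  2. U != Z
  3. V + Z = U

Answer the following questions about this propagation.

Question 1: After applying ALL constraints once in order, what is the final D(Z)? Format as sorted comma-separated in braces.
Answer: {}

Derivation:
Constraint 1 (U < Z) on D(U)={1,2,5,7} D(Z)={5,6,7}: U {1,2,5,7}->{1,2,5}
Constraint 2 (U != Z) on D(U)={1,2,5} D(Z)={5,6,7}: no change
Constraint 3 (V + Z = U) on D(V)={1,2,7} D(Z)={5,6,7} D(U)={1,2,5}: V {1,2,7}->{}; Z {5,6,7}->{}; U {1,2,5}->{}
So after all 3 constraints: D(Z) = {}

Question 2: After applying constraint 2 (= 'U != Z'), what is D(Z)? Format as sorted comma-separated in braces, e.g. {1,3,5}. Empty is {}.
Answer: {5,6,7}

Derivation:
Constraint 1 (U < Z) on D(U)={1,2,5,7} D(Z)={5,6,7}: U {1,2,5,7}->{1,2,5}
Constraint 2 (U != Z) on D(U)={1,2,5} D(Z)={5,6,7}: no change
So after constraint 2: D(Z) = {5,6,7}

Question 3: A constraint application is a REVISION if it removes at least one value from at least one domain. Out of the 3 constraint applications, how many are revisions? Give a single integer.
Answer: 2

Derivation:
Constraint 1 (U < Z) on D(U)={1,2,5,7} D(Z)={5,6,7}: U {1,2,5,7}->{1,2,5} => REVISION
Constraint 2 (U != Z) on D(U)={1,2,5} D(Z)={5,6,7}: no change => not a revision
Constraint 3 (V + Z = U) on D(V)={1,2,7} D(Z)={5,6,7} D(U)={1,2,5}: V {1,2,7}->{}; Z {5,6,7}->{}; U {1,2,5}->{} => REVISION
Total revisions = 2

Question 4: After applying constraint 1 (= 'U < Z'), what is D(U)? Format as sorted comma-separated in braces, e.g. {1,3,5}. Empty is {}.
Constraint 1 (U < Z) on D(U)={1,2,5,7} D(Z)={5,6,7}: U {1,2,5,7}->{1,2,5}
So after constraint 1: D(U) = {1,2,5}

Answer: {1,2,5}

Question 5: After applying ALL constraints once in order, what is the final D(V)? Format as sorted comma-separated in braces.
Constraint 1 (U < Z) on D(U)={1,2,5,7} D(Z)={5,6,7}: U {1,2,5,7}->{1,2,5}
Constraint 2 (U != Z) on D(U)={1,2,5} D(Z)={5,6,7}: no change
Constraint 3 (V + Z = U) on D(V)={1,2,7} D(Z)={5,6,7} D(U)={1,2,5}: V {1,2,7}->{}; Z {5,6,7}->{}; U {1,2,5}->{}
So after all 3 constraints: D(V) = {}

Answer: {}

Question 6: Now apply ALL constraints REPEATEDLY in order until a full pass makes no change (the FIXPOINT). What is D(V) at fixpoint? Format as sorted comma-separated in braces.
Answer: {}

Derivation:
pass 0 (initial): D(V)={1,2,7}
pass 1: U {1,2,5,7}->{}; V {1,2,7}->{}; Z {5,6,7}->{}
pass 2: no change
Fixpoint after 2 passes: D(V) = {}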